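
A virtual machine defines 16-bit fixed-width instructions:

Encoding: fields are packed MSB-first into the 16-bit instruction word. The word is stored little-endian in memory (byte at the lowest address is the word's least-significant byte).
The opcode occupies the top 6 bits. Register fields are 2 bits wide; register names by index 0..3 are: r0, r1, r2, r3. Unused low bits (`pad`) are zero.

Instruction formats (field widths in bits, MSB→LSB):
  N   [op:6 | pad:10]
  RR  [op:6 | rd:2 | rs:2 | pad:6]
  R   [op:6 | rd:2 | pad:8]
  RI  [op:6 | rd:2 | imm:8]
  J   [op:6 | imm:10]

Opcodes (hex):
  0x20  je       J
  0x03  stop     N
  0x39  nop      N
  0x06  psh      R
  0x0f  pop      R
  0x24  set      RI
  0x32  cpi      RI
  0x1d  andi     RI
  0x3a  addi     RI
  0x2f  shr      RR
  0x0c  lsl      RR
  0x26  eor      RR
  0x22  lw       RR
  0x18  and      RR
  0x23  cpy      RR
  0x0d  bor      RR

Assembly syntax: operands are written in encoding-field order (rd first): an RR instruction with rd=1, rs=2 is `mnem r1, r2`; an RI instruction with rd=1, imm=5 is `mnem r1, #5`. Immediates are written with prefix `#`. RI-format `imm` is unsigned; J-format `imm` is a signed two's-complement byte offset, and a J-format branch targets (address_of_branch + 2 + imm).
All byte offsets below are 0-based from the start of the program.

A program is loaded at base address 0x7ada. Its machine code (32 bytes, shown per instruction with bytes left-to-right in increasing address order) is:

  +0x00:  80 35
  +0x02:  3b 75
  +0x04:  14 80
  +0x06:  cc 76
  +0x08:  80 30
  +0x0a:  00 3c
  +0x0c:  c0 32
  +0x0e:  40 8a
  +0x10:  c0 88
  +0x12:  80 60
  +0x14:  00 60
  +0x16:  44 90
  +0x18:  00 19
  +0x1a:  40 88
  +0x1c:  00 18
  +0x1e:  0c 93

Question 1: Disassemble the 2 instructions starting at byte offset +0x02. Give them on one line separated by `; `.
off 0x02: read 3b 75 as little → 0x753b
  top 6b → 0x1d → andi [RI]
  rd: (w>>8)&0x3=0x1 → r1
  imm: (w>>0)&0xff=0x3b → #59
off 0x04: read 14 80 as little → 0x8014
  top 6b → 0x20 → je [J]
  imm: (w>>0)&0x3ff=0x14 → #20

andi r1, #59; je #20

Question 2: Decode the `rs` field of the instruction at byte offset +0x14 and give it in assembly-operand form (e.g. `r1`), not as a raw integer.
+0x14: 00 60 ⇒ word 0x6000 (little)
  opcode bits[15:10]=0x18: and/RR
  [9:8] rd=0 = r0
  [7:6] rs=0 = r0

r0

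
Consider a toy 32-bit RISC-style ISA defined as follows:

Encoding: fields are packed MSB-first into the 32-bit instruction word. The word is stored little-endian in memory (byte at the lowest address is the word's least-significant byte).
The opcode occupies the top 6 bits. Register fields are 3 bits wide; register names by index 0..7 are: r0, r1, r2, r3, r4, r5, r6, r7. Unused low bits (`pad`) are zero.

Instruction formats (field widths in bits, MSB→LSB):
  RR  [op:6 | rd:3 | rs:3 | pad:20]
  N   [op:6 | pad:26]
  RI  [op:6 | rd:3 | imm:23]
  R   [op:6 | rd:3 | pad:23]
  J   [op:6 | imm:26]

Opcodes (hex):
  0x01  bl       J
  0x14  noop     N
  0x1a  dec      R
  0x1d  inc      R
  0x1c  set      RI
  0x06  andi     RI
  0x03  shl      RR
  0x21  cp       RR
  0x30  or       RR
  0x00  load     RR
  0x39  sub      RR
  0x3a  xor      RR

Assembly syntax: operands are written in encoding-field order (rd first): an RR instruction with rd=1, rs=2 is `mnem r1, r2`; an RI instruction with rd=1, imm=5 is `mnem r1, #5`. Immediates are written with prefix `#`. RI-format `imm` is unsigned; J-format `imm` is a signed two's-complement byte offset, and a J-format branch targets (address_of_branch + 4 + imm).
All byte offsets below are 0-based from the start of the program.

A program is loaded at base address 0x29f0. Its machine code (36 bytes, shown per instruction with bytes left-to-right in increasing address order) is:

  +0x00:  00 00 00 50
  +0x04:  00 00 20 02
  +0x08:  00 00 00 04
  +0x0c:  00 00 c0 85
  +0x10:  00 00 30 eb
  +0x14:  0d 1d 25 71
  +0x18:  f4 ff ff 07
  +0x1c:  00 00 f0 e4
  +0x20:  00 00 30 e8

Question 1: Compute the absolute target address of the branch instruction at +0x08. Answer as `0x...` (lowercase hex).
0x29fc

+0x08: 00 00 00 04 ⇒ word 0x04000000 (little)
  top 6b → 0x1 → bl [J]
  imm@[25:0]=0x0 ⇒ #0
  target = base 0x29f0 + off 0x08 + 4 + imm 0 = 0x29fc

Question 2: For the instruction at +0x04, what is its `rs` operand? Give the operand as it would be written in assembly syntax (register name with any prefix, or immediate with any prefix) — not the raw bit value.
r2

@+04  little-endian(00 00 20 02) = 0x02200000
  op=0x02200000>>26=0x0 ⇒ load (RR)
  [25:23] rd=4 = r4
  [22:20] rs=2 = r2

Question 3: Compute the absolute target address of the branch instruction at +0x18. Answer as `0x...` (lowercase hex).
0x2a00

+0x18: f4 ff ff 07 ⇒ word 0x07fffff4 (little)
  top 6b → 0x1 → bl [J]
  [25:0] imm=67108852 (s26→-12) = #-12
  target = base 0x29f0 + off 0x18 + 4 + imm -12 = 0x2a00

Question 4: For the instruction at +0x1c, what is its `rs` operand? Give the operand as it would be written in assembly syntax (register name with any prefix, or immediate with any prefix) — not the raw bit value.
r7

+0x1c: 00 00 f0 e4 ⇒ word 0xe4f00000 (little)
  top 6b → 0x39 → sub [RR]
  rd: (w>>23)&0x7=0x1 → r1
  rs: (w>>20)&0x7=0x7 → r7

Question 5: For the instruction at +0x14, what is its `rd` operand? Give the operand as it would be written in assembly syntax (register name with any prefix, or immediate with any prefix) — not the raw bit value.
off 0x14: read 0d 1d 25 71 as little → 0x71251d0d
  top 6b → 0x1c → set [RI]
  rd: (w>>23)&0x7=0x2 → r2
  imm: (w>>0)&0x7fffff=0x251d0d → #2432269

r2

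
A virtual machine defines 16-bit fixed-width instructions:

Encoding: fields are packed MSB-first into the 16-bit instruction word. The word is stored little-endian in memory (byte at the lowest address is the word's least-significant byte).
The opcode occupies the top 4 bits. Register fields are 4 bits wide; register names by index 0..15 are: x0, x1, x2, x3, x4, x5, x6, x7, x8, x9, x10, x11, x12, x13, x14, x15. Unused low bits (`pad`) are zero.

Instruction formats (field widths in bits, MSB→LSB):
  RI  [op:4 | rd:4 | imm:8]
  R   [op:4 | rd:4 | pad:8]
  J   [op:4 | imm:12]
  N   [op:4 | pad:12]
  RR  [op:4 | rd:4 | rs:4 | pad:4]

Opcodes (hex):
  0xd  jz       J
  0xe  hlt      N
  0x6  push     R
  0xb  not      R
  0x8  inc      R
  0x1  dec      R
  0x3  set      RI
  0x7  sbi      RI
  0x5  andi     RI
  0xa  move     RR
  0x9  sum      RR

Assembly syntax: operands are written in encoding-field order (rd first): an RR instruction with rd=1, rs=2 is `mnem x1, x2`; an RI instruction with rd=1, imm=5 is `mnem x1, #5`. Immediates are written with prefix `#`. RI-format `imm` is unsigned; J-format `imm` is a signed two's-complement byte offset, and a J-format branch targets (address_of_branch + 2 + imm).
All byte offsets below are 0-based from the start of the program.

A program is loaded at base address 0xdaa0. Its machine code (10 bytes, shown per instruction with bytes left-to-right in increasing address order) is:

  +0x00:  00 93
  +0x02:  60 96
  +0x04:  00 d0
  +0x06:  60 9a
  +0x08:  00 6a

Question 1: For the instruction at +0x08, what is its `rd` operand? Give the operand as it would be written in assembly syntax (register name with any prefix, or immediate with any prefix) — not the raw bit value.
x10

off 0x08: read 00 6a as little → 0x6a00
  top 4b → 0x6 → push [R]
  rd: (w>>8)&0xf=0xa → x10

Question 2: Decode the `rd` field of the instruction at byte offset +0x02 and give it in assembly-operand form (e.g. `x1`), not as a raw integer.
x6

[02] 60 96 → 0x9660
  opcode bits[15:12]=0x9: sum/RR
  rd@[11:8]=0x6 ⇒ x6
  rs@[7:4]=0x6 ⇒ x6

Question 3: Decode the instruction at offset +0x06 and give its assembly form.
sum x10, x6

[06] 60 9a → 0x9a60
  op=0x9a60>>12=0x9 ⇒ sum (RR)
  [11:8] rd=10 = x10
  [7:4] rs=6 = x6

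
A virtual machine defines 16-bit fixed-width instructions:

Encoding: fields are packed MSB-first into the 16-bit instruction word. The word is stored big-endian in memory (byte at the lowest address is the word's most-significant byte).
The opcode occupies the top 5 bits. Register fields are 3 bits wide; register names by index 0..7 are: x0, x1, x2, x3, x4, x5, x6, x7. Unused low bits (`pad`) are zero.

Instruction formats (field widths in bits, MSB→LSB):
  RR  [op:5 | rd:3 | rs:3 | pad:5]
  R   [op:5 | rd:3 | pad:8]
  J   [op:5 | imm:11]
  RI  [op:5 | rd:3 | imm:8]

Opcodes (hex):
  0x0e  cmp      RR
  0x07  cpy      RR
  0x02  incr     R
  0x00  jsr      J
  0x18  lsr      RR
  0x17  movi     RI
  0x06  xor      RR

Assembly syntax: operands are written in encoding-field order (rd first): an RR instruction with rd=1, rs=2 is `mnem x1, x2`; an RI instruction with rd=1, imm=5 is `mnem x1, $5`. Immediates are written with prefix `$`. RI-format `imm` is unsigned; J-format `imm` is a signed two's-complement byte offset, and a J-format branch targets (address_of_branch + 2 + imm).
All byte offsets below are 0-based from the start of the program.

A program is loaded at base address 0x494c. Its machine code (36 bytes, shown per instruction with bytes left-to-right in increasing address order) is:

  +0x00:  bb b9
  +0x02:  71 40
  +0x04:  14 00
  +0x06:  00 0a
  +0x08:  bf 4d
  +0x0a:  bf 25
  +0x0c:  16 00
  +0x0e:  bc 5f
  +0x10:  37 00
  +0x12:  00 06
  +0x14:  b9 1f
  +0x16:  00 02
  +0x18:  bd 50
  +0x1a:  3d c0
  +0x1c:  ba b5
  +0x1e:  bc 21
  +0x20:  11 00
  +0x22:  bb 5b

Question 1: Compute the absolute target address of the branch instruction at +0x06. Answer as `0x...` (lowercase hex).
0x495e

+0x06: 00 0a ⇒ word 0x000a (big)
  op=0x000a>>11=0x0 ⇒ jsr (J)
  imm: (w>>0)&0x7ff=0xa → $10
  target = base 0x494c + off 0x06 + 2 + imm 10 = 0x495e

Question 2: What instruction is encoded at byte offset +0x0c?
+0x0c: 16 00 ⇒ word 0x1600 (big)
  op=0x1600>>11=0x2 ⇒ incr (R)
  [10:8] rd=6 = x6

incr x6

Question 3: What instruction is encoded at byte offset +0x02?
off 0x02: read 71 40 as big → 0x7140
  opcode bits[15:11]=0xe: cmp/RR
  [10:8] rd=1 = x1
  [7:5] rs=2 = x2

cmp x1, x2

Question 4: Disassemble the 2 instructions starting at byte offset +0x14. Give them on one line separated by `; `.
movi x1, $31; jsr $2

+0x14: b9 1f ⇒ word 0xb91f (big)
  top 5b → 0x17 → movi [RI]
  rd@[10:8]=0x1 ⇒ x1
  imm@[7:0]=0x1f ⇒ $31
+0x16: 00 02 ⇒ word 0x0002 (big)
  top 5b → 0x0 → jsr [J]
  imm@[10:0]=0x2 ⇒ $2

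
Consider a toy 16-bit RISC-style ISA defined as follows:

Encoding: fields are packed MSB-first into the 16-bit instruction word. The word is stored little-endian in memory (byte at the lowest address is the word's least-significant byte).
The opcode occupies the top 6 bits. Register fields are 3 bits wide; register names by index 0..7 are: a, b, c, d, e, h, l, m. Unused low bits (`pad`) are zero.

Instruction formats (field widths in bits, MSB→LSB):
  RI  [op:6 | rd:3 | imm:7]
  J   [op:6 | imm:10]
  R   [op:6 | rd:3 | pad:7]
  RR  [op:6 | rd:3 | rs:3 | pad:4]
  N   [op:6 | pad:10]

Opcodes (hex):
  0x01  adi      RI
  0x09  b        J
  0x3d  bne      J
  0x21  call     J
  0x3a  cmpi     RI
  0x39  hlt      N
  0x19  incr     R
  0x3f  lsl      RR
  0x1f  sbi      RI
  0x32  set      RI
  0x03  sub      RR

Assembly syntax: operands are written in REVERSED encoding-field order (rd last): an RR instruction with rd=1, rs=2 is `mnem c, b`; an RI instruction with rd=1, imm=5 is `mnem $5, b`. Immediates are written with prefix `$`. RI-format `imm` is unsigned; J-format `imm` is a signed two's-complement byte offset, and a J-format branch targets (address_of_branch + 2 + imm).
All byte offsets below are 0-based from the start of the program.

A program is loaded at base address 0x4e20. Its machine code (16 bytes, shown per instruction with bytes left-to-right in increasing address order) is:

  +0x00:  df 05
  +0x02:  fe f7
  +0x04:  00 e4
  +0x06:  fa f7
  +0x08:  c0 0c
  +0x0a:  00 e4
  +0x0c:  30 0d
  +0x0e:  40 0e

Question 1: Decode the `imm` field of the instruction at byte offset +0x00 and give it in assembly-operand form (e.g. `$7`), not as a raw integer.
$95

@+00  little-endian(df 05) = 0x05df
  top 6b → 0x1 → adi [RI]
  [9:7] rd=3 = d
  [6:0] imm=95 = $95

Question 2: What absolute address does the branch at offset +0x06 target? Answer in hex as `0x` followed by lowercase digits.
0x4e22

[06] fa f7 → 0xf7fa
  op=0xf7fa>>10=0x3d ⇒ bne (J)
  imm@[9:0]=0x3fa (s10→-6) ⇒ $-6
  target = base 0x4e20 + off 0x06 + 2 + imm -6 = 0x4e22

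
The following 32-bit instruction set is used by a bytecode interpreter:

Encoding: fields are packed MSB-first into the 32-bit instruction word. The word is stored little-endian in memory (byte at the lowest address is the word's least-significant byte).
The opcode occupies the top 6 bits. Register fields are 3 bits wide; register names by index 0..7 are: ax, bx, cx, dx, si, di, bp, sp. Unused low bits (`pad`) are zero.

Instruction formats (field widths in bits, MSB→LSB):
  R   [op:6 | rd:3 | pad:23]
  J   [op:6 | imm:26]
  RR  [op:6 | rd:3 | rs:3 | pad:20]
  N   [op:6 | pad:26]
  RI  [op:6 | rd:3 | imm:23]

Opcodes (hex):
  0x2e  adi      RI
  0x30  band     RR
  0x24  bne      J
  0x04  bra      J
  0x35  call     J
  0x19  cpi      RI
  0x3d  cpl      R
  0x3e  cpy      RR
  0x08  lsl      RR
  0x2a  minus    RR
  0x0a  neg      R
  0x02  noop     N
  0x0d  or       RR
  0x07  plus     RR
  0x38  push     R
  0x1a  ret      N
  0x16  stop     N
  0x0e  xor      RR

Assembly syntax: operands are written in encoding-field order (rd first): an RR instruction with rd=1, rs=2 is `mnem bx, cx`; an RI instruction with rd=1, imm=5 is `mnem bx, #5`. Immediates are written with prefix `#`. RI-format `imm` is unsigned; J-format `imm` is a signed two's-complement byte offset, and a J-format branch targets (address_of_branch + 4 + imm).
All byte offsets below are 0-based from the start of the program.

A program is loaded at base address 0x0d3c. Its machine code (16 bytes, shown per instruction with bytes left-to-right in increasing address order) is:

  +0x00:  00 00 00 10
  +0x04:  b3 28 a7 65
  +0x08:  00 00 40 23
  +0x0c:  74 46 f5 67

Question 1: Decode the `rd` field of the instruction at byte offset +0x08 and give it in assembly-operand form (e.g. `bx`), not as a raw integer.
off 0x08: read 00 00 40 23 as little → 0x23400000
  op=0x23400000>>26=0x8 ⇒ lsl (RR)
  rd@[25:23]=0x6 ⇒ bp
  rs@[22:20]=0x4 ⇒ si

bp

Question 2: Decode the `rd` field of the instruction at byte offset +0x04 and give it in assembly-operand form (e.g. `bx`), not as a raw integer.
off 0x04: read b3 28 a7 65 as little → 0x65a728b3
  op=0x65a728b3>>26=0x19 ⇒ cpi (RI)
  rd: (w>>23)&0x7=0x3 → dx
  imm: (w>>0)&0x7fffff=0x2728b3 → #2566323

dx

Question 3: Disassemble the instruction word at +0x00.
[00] 00 00 00 10 → 0x10000000
  opcode bits[31:26]=0x4: bra/J
  [25:0] imm=0 = #0

bra #0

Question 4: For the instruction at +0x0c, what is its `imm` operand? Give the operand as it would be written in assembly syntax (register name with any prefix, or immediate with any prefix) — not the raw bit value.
@+0c  little-endian(74 46 f5 67) = 0x67f54674
  top 6b → 0x19 → cpi [RI]
  rd: (w>>23)&0x7=0x7 → sp
  imm: (w>>0)&0x7fffff=0x754674 → #7685748

#7685748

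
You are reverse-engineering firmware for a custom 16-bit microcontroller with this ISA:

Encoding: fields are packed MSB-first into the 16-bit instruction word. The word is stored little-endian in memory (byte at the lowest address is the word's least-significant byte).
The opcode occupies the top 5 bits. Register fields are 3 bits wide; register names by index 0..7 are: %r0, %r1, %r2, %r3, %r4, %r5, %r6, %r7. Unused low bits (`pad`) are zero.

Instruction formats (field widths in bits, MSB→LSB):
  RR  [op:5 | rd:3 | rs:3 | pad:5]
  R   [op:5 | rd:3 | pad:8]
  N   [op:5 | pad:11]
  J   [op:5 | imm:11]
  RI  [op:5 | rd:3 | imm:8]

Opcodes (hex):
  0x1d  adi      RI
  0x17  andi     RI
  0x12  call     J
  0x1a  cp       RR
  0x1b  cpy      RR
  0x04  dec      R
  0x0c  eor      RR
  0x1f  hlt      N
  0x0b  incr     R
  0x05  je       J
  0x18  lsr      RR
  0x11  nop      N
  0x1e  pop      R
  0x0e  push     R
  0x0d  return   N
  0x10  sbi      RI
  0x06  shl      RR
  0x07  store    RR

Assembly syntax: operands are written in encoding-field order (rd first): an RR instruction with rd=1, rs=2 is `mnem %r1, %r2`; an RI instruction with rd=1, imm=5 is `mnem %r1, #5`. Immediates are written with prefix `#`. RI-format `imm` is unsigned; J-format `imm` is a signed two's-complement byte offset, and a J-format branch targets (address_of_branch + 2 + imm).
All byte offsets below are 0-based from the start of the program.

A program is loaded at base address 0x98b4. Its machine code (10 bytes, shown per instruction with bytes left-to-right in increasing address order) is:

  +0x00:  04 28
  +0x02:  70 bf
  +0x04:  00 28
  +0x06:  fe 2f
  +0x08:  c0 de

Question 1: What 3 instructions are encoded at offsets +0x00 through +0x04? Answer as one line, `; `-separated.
je #4; andi %r7, #112; je #0

+0x00: 04 28 ⇒ word 0x2804 (little)
  op=0x2804>>11=0x5 ⇒ je (J)
  [10:0] imm=4 = #4
+0x02: 70 bf ⇒ word 0xbf70 (little)
  op=0xbf70>>11=0x17 ⇒ andi (RI)
  [10:8] rd=7 = %r7
  [7:0] imm=112 = #112
+0x04: 00 28 ⇒ word 0x2800 (little)
  op=0x2800>>11=0x5 ⇒ je (J)
  [10:0] imm=0 = #0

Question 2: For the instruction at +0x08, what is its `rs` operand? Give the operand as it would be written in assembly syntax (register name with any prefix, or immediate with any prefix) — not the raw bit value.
@+08  little-endian(c0 de) = 0xdec0
  top 5b → 0x1b → cpy [RR]
  rd@[10:8]=0x6 ⇒ %r6
  rs@[7:5]=0x6 ⇒ %r6

%r6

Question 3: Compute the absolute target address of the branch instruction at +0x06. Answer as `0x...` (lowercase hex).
+0x06: fe 2f ⇒ word 0x2ffe (little)
  op=0x2ffe>>11=0x5 ⇒ je (J)
  imm: (w>>0)&0x7ff=0x7fe (s11→-2) → #-2
  target = base 0x98b4 + off 0x06 + 2 + imm -2 = 0x98ba

0x98ba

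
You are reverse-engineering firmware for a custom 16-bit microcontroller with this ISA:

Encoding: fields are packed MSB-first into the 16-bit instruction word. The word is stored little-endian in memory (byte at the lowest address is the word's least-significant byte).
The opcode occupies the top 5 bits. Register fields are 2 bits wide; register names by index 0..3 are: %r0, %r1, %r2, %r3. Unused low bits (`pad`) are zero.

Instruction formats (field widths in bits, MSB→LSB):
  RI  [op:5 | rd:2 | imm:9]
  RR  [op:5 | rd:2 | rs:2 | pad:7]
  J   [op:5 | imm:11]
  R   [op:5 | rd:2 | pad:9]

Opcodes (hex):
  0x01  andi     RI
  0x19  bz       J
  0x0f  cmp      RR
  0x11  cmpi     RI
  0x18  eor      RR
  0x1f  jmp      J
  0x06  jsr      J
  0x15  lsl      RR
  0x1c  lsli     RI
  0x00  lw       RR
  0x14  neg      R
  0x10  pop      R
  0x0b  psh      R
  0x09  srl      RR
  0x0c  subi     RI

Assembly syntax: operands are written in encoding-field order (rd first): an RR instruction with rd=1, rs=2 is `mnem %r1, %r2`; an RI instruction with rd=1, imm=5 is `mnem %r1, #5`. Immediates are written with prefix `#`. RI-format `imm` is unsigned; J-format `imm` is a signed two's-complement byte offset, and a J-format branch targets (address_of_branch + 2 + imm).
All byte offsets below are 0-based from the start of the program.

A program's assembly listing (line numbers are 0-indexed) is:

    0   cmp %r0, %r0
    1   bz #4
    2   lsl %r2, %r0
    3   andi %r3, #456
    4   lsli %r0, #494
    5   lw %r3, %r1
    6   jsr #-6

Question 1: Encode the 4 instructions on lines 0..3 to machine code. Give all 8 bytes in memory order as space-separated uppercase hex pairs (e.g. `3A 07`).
line 0 (cmp): pack op=0xf:5|rd=0:2|rs=0:2|pad=0:7 = 0x7800; little→ 00 78
line 1 (bz): pack op=0x19:5|imm=4:11 = 0xc804; little→ 04 c8
line 2 (lsl): pack op=0x15:5|rd=2:2|rs=0:2|pad=0:7 = 0xac00; little→ 00 ac
line 3 (andi): pack op=0x1:5|rd=3:2|imm=456:9 = 0x0fc8; little→ c8 0f

00 78 04 C8 00 AC C8 0F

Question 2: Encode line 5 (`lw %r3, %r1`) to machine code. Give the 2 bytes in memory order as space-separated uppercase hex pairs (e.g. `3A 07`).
L5: lw op=0x0:5|rd=3:2|rs=1:2|pad=0:7 ⇒ 0x0680 ⇒ little 80 06

80 06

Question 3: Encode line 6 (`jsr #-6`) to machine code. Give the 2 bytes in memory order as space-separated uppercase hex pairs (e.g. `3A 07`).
L6: jsr op=0x6:5|imm=-6:11 ⇒ 0x37fa ⇒ little fa 37

FA 37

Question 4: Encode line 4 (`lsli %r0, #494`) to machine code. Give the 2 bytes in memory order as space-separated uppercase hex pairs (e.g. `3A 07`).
L4: lsli op=0x1c:5|rd=0:2|imm=494:9 ⇒ 0xe1ee ⇒ little ee e1

EE E1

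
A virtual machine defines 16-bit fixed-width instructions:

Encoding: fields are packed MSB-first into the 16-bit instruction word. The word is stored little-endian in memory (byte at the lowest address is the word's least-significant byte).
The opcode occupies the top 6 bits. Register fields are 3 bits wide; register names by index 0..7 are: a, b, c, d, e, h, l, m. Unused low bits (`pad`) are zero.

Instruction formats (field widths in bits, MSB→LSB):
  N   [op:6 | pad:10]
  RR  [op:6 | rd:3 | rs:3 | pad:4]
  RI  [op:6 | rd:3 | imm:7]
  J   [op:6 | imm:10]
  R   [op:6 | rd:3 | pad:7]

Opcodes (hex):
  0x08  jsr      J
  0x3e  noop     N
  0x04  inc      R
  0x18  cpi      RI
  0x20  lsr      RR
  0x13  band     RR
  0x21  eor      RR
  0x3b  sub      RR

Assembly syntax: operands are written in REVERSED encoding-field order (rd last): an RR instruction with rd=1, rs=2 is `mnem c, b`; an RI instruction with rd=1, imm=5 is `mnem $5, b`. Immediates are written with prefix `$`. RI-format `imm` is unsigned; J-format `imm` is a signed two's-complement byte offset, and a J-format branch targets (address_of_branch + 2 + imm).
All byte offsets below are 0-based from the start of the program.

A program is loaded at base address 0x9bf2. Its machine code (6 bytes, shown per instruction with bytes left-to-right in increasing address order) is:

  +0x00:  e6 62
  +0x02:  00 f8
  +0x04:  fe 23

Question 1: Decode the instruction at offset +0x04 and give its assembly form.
jsr $-2

@+04  little-endian(fe 23) = 0x23fe
  opcode bits[15:10]=0x8: jsr/J
  imm@[9:0]=0x3fe (s10→-2) ⇒ $-2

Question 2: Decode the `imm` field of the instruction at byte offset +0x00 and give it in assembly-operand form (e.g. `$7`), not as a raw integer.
$102

+0x00: e6 62 ⇒ word 0x62e6 (little)
  opcode bits[15:10]=0x18: cpi/RI
  rd: (w>>7)&0x7=0x5 → h
  imm: (w>>0)&0x7f=0x66 → $102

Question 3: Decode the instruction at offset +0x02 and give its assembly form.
@+02  little-endian(00 f8) = 0xf800
  opcode bits[15:10]=0x3e: noop/N

noop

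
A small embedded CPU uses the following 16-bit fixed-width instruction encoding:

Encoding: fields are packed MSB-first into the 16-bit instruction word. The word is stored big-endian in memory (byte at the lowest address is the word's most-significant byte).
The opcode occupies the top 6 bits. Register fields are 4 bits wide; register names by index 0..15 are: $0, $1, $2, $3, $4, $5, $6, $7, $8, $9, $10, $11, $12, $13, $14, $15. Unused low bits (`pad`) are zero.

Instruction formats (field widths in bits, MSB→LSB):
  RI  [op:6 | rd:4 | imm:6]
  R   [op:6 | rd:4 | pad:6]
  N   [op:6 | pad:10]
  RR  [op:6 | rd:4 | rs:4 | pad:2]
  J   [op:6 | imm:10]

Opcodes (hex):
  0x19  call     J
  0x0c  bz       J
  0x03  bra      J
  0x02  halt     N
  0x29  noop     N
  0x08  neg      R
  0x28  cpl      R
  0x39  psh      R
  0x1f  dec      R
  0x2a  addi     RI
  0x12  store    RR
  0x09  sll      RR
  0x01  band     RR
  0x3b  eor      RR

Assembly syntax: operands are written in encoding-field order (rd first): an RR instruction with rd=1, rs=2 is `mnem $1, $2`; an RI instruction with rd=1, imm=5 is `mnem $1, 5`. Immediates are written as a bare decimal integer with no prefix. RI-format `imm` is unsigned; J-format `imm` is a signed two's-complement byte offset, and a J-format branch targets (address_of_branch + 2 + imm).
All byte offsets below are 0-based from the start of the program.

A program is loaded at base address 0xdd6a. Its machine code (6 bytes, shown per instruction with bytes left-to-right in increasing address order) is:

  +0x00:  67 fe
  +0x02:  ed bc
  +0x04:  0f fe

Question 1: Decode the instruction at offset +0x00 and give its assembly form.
+0x00: 67 fe ⇒ word 0x67fe (big)
  opcode bits[15:10]=0x19: call/J
  imm: (w>>0)&0x3ff=0x3fe (s10→-2) → -2

call -2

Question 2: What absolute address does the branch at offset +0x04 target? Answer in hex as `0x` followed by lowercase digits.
0xdd6e

[04] 0f fe → 0x0ffe
  top 6b → 0x3 → bra [J]
  [9:0] imm=1022 (s10→-2) = -2
  target = base 0xdd6a + off 0x04 + 2 + imm -2 = 0xdd6e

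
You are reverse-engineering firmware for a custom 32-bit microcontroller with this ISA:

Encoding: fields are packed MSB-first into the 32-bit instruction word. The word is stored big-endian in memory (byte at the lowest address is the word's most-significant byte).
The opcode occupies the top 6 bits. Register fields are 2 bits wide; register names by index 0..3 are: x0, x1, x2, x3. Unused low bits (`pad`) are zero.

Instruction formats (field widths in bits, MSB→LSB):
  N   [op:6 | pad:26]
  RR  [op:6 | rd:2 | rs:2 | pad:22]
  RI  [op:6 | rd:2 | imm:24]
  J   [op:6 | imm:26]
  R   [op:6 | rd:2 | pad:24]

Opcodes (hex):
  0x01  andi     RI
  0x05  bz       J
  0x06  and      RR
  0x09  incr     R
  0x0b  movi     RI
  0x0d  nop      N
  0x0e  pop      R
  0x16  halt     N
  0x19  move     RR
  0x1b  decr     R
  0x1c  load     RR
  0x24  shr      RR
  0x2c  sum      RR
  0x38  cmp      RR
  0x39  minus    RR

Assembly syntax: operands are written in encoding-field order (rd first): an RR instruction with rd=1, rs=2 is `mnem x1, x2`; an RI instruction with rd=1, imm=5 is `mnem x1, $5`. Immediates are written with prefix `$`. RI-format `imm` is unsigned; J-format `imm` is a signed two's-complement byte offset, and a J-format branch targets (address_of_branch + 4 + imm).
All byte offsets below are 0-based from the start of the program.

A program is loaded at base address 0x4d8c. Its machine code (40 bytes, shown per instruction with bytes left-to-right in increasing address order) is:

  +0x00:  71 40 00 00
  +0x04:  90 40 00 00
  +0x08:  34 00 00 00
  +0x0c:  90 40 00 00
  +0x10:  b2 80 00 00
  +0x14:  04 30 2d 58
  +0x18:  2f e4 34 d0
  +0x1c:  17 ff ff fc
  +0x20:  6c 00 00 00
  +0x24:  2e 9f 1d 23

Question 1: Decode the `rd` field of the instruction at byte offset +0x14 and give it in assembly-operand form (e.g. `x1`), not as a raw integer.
off 0x14: read 04 30 2d 58 as big → 0x04302d58
  opcode bits[31:26]=0x1: andi/RI
  [25:24] rd=0 = x0
  [23:0] imm=3157336 = $3157336

x0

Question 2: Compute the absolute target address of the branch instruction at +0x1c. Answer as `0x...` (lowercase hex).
0x4da8

@+1c  big-endian(17 ff ff fc) = 0x17fffffc
  top 6b → 0x5 → bz [J]
  [25:0] imm=67108860 (s26→-4) = $-4
  target = base 0x4d8c + off 0x1c + 4 + imm -4 = 0x4da8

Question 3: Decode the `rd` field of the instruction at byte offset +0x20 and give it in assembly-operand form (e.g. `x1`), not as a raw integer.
@+20  big-endian(6c 00 00 00) = 0x6c000000
  top 6b → 0x1b → decr [R]
  rd: (w>>24)&0x3=0x0 → x0

x0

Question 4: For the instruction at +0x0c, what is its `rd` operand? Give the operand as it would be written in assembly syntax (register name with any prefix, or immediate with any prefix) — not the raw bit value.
off 0x0c: read 90 40 00 00 as big → 0x90400000
  top 6b → 0x24 → shr [RR]
  rd: (w>>24)&0x3=0x0 → x0
  rs: (w>>22)&0x3=0x1 → x1

x0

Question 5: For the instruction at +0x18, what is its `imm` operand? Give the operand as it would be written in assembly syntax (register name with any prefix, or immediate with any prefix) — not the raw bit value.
[18] 2f e4 34 d0 → 0x2fe434d0
  op=0x2fe434d0>>26=0xb ⇒ movi (RI)
  rd: (w>>24)&0x3=0x3 → x3
  imm: (w>>0)&0xffffff=0xe434d0 → $14955728

$14955728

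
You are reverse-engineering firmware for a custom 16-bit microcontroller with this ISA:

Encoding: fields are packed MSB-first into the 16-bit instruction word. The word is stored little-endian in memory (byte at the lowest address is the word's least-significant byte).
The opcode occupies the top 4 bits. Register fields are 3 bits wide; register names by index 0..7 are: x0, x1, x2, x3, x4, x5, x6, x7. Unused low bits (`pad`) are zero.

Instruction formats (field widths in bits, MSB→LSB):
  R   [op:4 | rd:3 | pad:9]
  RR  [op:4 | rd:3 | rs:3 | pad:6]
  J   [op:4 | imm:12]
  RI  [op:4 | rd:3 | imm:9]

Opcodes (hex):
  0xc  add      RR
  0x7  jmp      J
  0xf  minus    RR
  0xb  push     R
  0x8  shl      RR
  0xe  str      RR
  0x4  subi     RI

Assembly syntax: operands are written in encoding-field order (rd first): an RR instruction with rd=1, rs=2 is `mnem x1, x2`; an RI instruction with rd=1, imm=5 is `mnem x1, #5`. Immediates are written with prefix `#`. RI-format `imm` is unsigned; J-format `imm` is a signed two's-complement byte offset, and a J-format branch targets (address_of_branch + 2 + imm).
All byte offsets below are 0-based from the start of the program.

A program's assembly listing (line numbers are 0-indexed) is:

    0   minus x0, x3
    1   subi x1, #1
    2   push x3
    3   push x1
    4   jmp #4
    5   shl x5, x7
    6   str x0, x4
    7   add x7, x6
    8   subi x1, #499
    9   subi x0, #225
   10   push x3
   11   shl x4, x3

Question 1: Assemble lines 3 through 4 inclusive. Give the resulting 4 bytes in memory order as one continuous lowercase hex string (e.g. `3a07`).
00b20470

line 3 (push): pack op=0xb:4|rd=1:3|pad=0:9 = 0xb200; little→ 00 b2
line 4 (jmp): pack op=0x7:4|imm=4:12 = 0x7004; little→ 04 70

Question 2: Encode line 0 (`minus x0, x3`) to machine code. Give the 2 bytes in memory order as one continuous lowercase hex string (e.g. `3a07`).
0. minus fields op=0xf:4|rd=0:3|rs=3:3|pad=0:6 → word f0c0h → c0 f0

c0f0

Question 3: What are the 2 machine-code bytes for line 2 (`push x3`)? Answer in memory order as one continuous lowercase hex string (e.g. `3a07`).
line 2 (push): pack op=0xb:4|rd=3:3|pad=0:9 = 0xb600; little→ 00 b6

00b6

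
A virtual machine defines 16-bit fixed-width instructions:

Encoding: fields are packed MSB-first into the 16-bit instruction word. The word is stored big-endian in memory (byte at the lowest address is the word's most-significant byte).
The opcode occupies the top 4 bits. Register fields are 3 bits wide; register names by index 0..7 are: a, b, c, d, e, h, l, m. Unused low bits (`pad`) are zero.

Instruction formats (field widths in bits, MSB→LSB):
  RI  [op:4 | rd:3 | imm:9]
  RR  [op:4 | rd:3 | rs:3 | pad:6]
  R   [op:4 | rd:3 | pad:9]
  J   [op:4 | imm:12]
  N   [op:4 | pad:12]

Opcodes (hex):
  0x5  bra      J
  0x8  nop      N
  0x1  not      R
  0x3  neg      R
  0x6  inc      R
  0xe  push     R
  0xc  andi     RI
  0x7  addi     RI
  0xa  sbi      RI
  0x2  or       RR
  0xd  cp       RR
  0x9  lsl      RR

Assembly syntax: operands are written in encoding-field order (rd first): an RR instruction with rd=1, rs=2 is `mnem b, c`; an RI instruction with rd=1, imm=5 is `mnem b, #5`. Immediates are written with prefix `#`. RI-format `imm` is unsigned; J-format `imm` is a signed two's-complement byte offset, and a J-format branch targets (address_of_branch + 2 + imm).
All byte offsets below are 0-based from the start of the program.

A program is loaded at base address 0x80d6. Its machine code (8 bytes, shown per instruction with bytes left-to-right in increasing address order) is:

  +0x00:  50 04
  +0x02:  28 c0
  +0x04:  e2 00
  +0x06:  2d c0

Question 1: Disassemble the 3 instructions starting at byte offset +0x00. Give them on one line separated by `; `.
bra #4; or e, d; push b

off 0x00: read 50 04 as big → 0x5004
  top 4b → 0x5 → bra [J]
  imm@[11:0]=0x4 ⇒ #4
off 0x02: read 28 c0 as big → 0x28c0
  top 4b → 0x2 → or [RR]
  rd@[11:9]=0x4 ⇒ e
  rs@[8:6]=0x3 ⇒ d
off 0x04: read e2 00 as big → 0xe200
  top 4b → 0xe → push [R]
  rd@[11:9]=0x1 ⇒ b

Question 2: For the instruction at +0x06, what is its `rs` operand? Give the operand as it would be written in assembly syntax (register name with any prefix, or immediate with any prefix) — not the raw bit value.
m

off 0x06: read 2d c0 as big → 0x2dc0
  op=0x2dc0>>12=0x2 ⇒ or (RR)
  rd@[11:9]=0x6 ⇒ l
  rs@[8:6]=0x7 ⇒ m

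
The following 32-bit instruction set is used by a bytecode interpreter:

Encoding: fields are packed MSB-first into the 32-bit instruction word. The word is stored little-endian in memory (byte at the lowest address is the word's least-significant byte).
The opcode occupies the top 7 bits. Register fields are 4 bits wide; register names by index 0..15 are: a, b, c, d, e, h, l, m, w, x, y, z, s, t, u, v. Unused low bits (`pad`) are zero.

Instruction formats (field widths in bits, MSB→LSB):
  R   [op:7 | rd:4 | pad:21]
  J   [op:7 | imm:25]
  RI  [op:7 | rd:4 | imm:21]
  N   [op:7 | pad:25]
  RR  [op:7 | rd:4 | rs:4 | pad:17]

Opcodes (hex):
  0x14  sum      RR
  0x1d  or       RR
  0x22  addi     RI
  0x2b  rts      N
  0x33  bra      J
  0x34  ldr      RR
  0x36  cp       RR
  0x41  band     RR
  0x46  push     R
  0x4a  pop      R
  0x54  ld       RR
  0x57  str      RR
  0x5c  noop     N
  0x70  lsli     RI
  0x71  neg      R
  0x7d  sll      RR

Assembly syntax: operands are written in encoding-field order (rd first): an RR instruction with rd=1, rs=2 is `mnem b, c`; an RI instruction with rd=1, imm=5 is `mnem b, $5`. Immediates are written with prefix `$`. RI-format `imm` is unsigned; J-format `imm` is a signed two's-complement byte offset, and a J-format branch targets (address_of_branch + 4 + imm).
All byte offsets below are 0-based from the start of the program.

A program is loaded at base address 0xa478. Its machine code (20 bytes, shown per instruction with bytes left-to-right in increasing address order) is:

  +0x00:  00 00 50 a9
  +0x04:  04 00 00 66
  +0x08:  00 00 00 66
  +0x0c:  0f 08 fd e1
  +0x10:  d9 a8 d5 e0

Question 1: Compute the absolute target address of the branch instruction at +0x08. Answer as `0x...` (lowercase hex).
[08] 00 00 00 66 → 0x66000000
  op=0x66000000>>25=0x33 ⇒ bra (J)
  imm: (w>>0)&0x1ffffff=0x0 → $0
  target = base 0xa478 + off 0x08 + 4 + imm 0 = 0xa484

0xa484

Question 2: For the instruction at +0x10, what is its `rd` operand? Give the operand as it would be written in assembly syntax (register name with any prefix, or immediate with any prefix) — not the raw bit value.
+0x10: d9 a8 d5 e0 ⇒ word 0xe0d5a8d9 (little)
  top 7b → 0x70 → lsli [RI]
  [24:21] rd=6 = l
  [20:0] imm=1419481 = $1419481

l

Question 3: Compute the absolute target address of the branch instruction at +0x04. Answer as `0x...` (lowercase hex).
[04] 04 00 00 66 → 0x66000004
  op=0x66000004>>25=0x33 ⇒ bra (J)
  imm: (w>>0)&0x1ffffff=0x4 → $4
  target = base 0xa478 + off 0x04 + 4 + imm 4 = 0xa484

0xa484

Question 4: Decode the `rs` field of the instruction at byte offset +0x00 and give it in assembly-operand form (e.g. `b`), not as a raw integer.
w

@+00  little-endian(00 00 50 a9) = 0xa9500000
  op=0xa9500000>>25=0x54 ⇒ ld (RR)
  rd: (w>>21)&0xf=0xa → y
  rs: (w>>17)&0xf=0x8 → w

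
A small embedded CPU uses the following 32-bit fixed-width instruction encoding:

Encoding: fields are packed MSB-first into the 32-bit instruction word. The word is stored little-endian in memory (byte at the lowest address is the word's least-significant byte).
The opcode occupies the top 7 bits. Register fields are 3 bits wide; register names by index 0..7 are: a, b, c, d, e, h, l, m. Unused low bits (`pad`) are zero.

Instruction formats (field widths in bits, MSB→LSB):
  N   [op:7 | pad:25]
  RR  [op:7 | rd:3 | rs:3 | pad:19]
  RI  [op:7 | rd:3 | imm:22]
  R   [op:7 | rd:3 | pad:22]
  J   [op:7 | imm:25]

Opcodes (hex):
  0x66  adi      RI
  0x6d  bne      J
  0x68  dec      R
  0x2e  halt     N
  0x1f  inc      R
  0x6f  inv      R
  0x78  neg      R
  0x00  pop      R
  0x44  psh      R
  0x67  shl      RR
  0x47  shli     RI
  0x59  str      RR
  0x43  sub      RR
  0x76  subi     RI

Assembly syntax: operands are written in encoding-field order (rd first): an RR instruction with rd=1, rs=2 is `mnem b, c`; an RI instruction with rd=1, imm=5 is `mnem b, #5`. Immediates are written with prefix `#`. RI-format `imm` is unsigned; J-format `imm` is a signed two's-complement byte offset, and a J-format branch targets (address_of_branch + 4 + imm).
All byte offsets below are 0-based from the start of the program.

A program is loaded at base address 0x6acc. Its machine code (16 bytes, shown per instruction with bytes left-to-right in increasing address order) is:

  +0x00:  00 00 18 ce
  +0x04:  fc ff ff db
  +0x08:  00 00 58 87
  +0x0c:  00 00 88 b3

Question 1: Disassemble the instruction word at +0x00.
off 0x00: read 00 00 18 ce as little → 0xce180000
  top 7b → 0x67 → shl [RR]
  rd: (w>>22)&0x7=0x0 → a
  rs: (w>>19)&0x7=0x3 → d

shl a, d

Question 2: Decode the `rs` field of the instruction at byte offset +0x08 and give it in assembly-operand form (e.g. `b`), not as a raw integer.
+0x08: 00 00 58 87 ⇒ word 0x87580000 (little)
  opcode bits[31:25]=0x43: sub/RR
  rd@[24:22]=0x5 ⇒ h
  rs@[21:19]=0x3 ⇒ d

d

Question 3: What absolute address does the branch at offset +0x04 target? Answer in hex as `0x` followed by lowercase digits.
0x6ad0

+0x04: fc ff ff db ⇒ word 0xdbfffffc (little)
  op=0xdbfffffc>>25=0x6d ⇒ bne (J)
  imm@[24:0]=0x1fffffc (s25→-4) ⇒ #-4
  target = base 0x6acc + off 0x04 + 4 + imm -4 = 0x6ad0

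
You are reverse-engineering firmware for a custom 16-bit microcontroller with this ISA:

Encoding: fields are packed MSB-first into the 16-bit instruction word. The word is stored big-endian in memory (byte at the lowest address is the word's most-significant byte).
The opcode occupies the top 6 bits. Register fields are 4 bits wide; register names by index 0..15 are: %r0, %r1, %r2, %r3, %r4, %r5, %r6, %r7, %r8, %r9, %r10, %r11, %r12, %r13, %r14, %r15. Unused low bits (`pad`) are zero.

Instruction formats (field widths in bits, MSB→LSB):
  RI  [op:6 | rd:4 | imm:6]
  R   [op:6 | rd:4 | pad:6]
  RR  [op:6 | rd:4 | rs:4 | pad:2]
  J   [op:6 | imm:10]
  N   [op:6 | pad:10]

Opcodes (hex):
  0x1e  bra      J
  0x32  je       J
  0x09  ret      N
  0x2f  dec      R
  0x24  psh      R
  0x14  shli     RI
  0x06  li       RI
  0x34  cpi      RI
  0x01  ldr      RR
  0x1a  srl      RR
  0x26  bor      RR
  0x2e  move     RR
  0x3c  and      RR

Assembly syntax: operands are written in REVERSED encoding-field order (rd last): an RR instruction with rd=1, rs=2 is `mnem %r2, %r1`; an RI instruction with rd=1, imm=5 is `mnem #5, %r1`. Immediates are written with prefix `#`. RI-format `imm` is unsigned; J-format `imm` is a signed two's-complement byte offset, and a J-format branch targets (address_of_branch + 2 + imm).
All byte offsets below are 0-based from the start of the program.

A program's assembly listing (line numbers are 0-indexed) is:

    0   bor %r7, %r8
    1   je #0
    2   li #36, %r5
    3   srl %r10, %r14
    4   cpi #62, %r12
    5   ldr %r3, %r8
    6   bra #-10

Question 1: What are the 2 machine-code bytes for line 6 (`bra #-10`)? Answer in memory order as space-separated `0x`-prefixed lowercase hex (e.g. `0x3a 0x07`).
6. bra fields op=0x1e:6|imm=-10:10 → word 7bf6h → 7b f6

0x7b 0xf6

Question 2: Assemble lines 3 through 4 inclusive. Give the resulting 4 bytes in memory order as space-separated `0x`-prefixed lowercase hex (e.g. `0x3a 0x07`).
line 3 (srl): pack op=0x1a:6|rd=14:4|rs=10:4|pad=0:2 = 0x6ba8; big→ 6b a8
line 4 (cpi): pack op=0x34:6|rd=12:4|imm=62:6 = 0xd33e; big→ d3 3e

0x6b 0xa8 0xd3 0x3e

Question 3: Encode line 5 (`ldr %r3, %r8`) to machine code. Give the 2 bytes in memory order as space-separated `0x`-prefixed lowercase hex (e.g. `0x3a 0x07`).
0x06 0x0c

5. ldr fields op=0x1:6|rd=8:4|rs=3:4|pad=0:2 → word 060ch → 06 0c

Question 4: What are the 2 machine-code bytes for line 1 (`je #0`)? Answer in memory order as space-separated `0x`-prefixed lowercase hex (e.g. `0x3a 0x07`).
0xc8 0x00

line 1 (je): pack op=0x32:6|imm=0:10 = 0xc800; big→ c8 00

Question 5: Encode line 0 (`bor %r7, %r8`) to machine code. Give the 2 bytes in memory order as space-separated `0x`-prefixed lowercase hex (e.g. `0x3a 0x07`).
line 0 (bor): pack op=0x26:6|rd=8:4|rs=7:4|pad=0:2 = 0x9a1c; big→ 9a 1c

0x9a 0x1c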